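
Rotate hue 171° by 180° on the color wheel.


New hue = (H + rotation) mod 360
New hue = (171 + 180) mod 360
= 351 mod 360
= 351°


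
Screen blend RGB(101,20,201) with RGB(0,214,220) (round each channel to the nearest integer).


Screen: C = 255 - (255-A)×(255-B)/255, rounded to nearest integer
R: 255 - (255-101)×(255-0)/255 = 255 - 39270/255 ≈ 255 - 154.000 = 101.000 → 101
G: 255 - (255-20)×(255-214)/255 = 255 - 9635/255 ≈ 255 - 37.784 = 217.216 → 217
B: 255 - (255-201)×(255-220)/255 = 255 - 1890/255 ≈ 255 - 7.412 = 247.588 → 248
= RGB(101, 217, 248)


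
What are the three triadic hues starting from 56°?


Triadic: equally spaced at 120° intervals
H1 = 56°
H2 = (56 + 120) mod 360 = 176°
H3 = (56 + 240) mod 360 = 296°
Triadic = 56°, 176°, 296°


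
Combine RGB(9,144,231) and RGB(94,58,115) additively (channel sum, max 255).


Additive: each channel = min(255, C₁+C₂)
R: 9+94 = 103 → 103
G: 144+58 = 202 → 202
B: 231+115 = 346 → 255
= RGB(103, 202, 255)


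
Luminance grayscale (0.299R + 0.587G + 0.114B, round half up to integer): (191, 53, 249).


Gray = 0.299×R + 0.587×G + 0.114×B
Gray = 0.299×191 + 0.587×53 + 0.114×249
Gray = 57.109 + 31.111 + 28.386
Gray = 116.606 → round half up → 117
Gray = 117


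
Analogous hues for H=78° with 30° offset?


Base hue: 78°
Left analog: (78 - 30) mod 360 = 48°
Right analog: (78 + 30) mod 360 = 108°
Analogous hues = 48° and 108°


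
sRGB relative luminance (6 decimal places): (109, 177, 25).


Linearize each channel (sRGB transfer function): c = v/255; c_lin = c/12.92 if c ≤ 0.04045, else ((c+0.055)/1.055)^2.4
  R: 109/255 ≈ 0.427451 > 0.04045 → ((0.427451+0.055)/1.055)^2.4 ≈ 0.152926
  G: 177/255 ≈ 0.694118 > 0.04045 → ((0.694118+0.055)/1.055)^2.4 ≈ 0.439657
  B: 25/255 ≈ 0.098039 > 0.04045 → ((0.098039+0.055)/1.055)^2.4 ≈ 0.009721
R_lin = 0.152926, G_lin = 0.439657, B_lin = 0.009721
L = 0.2126×R + 0.7152×G + 0.0722×B
L = 0.2126×0.152926 + 0.7152×0.439657 + 0.0722×0.009721
L ≈ 0.347657


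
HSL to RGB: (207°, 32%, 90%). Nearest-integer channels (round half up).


H=207°, S=0.32, L=0.90
C = (1-|2L-1|)×S = (1-|0.80|)×0.32 = 0.064
H' = H/60 = 207/60 ≈ 3.4500; X = C×(1-|H' mod 2 - 1|) = 0.0352
m = L - C/2 = 0.90 - 0.032 = 0.868
Sector ⌊H'⌋ = 3 → (R',G',B') = (0.0, 0.0352, 0.064)
RGB = ((R'+m)×255, (G'+m)×255, (B'+m)×255) = (221.34, 230.316, 237.66)
Round half up → RGB(221, 230, 238)


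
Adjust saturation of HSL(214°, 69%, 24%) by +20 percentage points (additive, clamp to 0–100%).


Original S = 69%
Adjustment = +20 percentage points
New S = 69 + (20) = 89
Clamp to [0, 100] → 89
= HSL(214°, 89%, 24%)


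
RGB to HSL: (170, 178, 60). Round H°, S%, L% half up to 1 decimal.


Normalize: R'=170/255≈0.6667, G'=178/255≈0.6980, B'=60/255≈0.2353
Max=178/255, Min=60/255, Δ=Max-Min=118/255
L = (Max+Min)/2 = (178+60)/510 = 238/510 = 0.46666… → L = 46.7%
L ≤ 0.5 → S = Δ/(Max+Min) = 118/(178+60) = 118/238 = 0.49579… → S = 49.6%
(the 1/255 factors cancel in S and H, so raw channel differences can be used)
Max is G' → H = 60 × ((B-R)/Δ + 2) = 60 × ((60-170)/118 + 2)
  -110/118 + 2 = -0.9322… + 2 = 1.0677…
  H = 60 × 1.0677… = 64.067…° → H = 64.1°
= HSL(64.1°, 49.6%, 46.7%)


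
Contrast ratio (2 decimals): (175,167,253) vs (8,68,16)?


Linearize each sRGB channel c=v/255: c/12.92 if c ≤ 0.04045 else ((c+0.055)/1.055)^2.4
L = 0.2126×R_lin + 0.7152×G_lin + 0.0722×B_lin
Color 1 (175,167,253):
  R=175: 175/255≈0.6863 > 0.04045 → ((0.6863+0.055)/1.055)^2.4 ≈ 0.42869
  G=167: 167/255≈0.6549 > 0.04045 → ((0.6549+0.055)/1.055)^2.4 ≈ 0.38643
  B=253: 253/255≈0.9922 > 0.04045 → ((0.9922+0.055)/1.055)^2.4 ≈ 0.98225
  L1 = 0.2126×0.42869 + 0.7152×0.38643 + 0.0722×0.98225 ≈ 0.43843
Color 2 (8,68,16):
  R=8: 8/255≈0.0314 ≤ 0.04045 → 0.0314/12.92 ≈ 0.00243
  G=68: 68/255≈0.2667 > 0.04045 → ((0.2667+0.055)/1.055)^2.4 ≈ 0.05781
  B=16: 16/255≈0.0627 > 0.04045 → ((0.0627+0.055)/1.055)^2.4 ≈ 0.00518
  L2 = 0.2126×0.00243 + 0.7152×0.05781 + 0.0722×0.00518 ≈ 0.04223
Lighter = 0.43843, Darker = 0.04223
Ratio = (L_lighter + 0.05) / (L_darker + 0.05)
Ratio = (0.43843 + 0.05) / (0.04223 + 0.05) = 0.48843 / 0.09223 ≈ 5.2956
Ratio ≈ 5.30:1


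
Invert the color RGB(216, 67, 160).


Invert: (255-R, 255-G, 255-B)
R: 255-216 = 39
G: 255-67 = 188
B: 255-160 = 95
= RGB(39, 188, 95)


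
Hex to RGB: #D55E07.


D5 → 213 (R)
5E → 94 (G)
07 → 7 (B)
= RGB(213, 94, 7)


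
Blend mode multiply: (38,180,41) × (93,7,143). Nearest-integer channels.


Multiply: C = A×B/255, rounded to nearest integer
R: 38×93/255 = 3534/255 ≈ 13.859 → 14
G: 180×7/255 = 1260/255 ≈ 4.941 → 5
B: 41×143/255 = 5863/255 ≈ 22.992 → 23
= RGB(14, 5, 23)


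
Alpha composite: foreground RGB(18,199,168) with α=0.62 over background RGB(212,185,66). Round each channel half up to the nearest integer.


C = α×F + (1-α)×B, with 1-α = 0.38
R: 0.62×18 + 0.38×212 = 11.16 + 80.56 = 91.72 → 92
G: 0.62×199 + 0.38×185 = 123.38 + 70.30 = 193.68 → 194
B: 0.62×168 + 0.38×66 = 104.16 + 25.08 = 129.24 → 129
= RGB(92, 194, 129)


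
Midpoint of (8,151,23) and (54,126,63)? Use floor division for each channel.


Midpoint: each channel = ⌊(C₁+C₂)/2⌋
R: ⌊(8+54)/2⌋ = 31
G: ⌊(151+126)/2⌋ = 138
B: ⌊(23+63)/2⌋ = 43
= RGB(31, 138, 43)


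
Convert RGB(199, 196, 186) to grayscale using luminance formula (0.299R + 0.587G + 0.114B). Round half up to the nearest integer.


Gray = 0.299×R + 0.587×G + 0.114×B
Gray = 0.299×199 + 0.587×196 + 0.114×186
Gray = 59.501 + 115.052 + 21.204
Gray = 195.757 → round half up → 196
Gray = 196


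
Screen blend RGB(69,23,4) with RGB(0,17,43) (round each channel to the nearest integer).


Screen: C = 255 - (255-A)×(255-B)/255, rounded to nearest integer
R: 255 - (255-69)×(255-0)/255 = 255 - 47430/255 ≈ 255 - 186.000 = 69.000 → 69
G: 255 - (255-23)×(255-17)/255 = 255 - 55216/255 ≈ 255 - 216.533 = 38.467 → 38
B: 255 - (255-4)×(255-43)/255 = 255 - 53212/255 ≈ 255 - 208.675 = 46.325 → 46
= RGB(69, 38, 46)


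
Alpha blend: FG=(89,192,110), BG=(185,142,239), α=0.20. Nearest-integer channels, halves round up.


C = α×F + (1-α)×B, with 1-α = 0.80
R: 0.20×89 + 0.80×185 = 17.80 + 148.00 = 165.80 → 166
G: 0.20×192 + 0.80×142 = 38.40 + 113.60 = 152.00 → 152
B: 0.20×110 + 0.80×239 = 22.00 + 191.20 = 213.20 → 213
= RGB(166, 152, 213)


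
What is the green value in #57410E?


Color: #57410E
R = 57 = 87
G = 41 = 65
B = 0E = 14
Green = 65


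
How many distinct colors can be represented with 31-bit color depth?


Colors = 2^bits = 2^31
= 2,147,483,648 colors


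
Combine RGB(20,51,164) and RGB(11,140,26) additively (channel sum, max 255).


Additive: each channel = min(255, C₁+C₂)
R: 20+11 = 31 → 31
G: 51+140 = 191 → 191
B: 164+26 = 190 → 190
= RGB(31, 191, 190)


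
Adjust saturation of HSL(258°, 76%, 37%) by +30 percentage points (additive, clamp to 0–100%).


Original S = 76%
Adjustment = +30 percentage points
New S = 76 + (30) = 106
Clamp to [0, 100] → 100
= HSL(258°, 100%, 37%)


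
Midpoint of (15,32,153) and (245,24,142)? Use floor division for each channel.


Midpoint: each channel = ⌊(C₁+C₂)/2⌋
R: ⌊(15+245)/2⌋ = 130
G: ⌊(32+24)/2⌋ = 28
B: ⌊(153+142)/2⌋ = 147
= RGB(130, 28, 147)


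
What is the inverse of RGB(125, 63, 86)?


Invert: (255-R, 255-G, 255-B)
R: 255-125 = 130
G: 255-63 = 192
B: 255-86 = 169
= RGB(130, 192, 169)


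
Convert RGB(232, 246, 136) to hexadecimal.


R = 232 → E8 (hex)
G = 246 → F6 (hex)
B = 136 → 88 (hex)
Hex = #E8F688


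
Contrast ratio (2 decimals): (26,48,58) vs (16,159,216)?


Linearize each sRGB channel c=v/255: c/12.92 if c ≤ 0.04045 else ((c+0.055)/1.055)^2.4
L = 0.2126×R_lin + 0.7152×G_lin + 0.0722×B_lin
Color 1 (26,48,58):
  R=26: 26/255≈0.1020 > 0.04045 → ((0.1020+0.055)/1.055)^2.4 ≈ 0.01033
  G=48: 48/255≈0.1882 > 0.04045 → ((0.1882+0.055)/1.055)^2.4 ≈ 0.02956
  B=58: 58/255≈0.2275 > 0.04045 → ((0.2275+0.055)/1.055)^2.4 ≈ 0.04231
  L1 = 0.2126×0.01033 + 0.7152×0.02956 + 0.0722×0.04231 ≈ 0.02639
Color 2 (16,159,216):
  R=16: 16/255≈0.0627 > 0.04045 → ((0.0627+0.055)/1.055)^2.4 ≈ 0.00518
  G=159: 159/255≈0.6235 > 0.04045 → ((0.6235+0.055)/1.055)^2.4 ≈ 0.34670
  B=216: 216/255≈0.8471 > 0.04045 → ((0.8471+0.055)/1.055)^2.4 ≈ 0.68669
  L2 = 0.2126×0.00518 + 0.7152×0.34670 + 0.0722×0.68669 ≈ 0.29864
Lighter = 0.29864, Darker = 0.02639
Ratio = (L_lighter + 0.05) / (L_darker + 0.05)
Ratio = (0.29864 + 0.05) / (0.02639 + 0.05) = 0.34864 / 0.07639 ≈ 4.5640
Ratio ≈ 4.56:1


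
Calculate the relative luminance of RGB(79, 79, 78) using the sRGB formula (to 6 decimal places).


Linearize each channel (sRGB transfer function): c = v/255; c_lin = c/12.92 if c ≤ 0.04045, else ((c+0.055)/1.055)^2.4
  R: 79/255 ≈ 0.309804 > 0.04045 → ((0.309804+0.055)/1.055)^2.4 ≈ 0.078187
  G: 79/255 ≈ 0.309804 > 0.04045 → ((0.309804+0.055)/1.055)^2.4 ≈ 0.078187
  B: 78/255 ≈ 0.305882 > 0.04045 → ((0.305882+0.055)/1.055)^2.4 ≈ 0.076185
R_lin = 0.078187, G_lin = 0.078187, B_lin = 0.076185
L = 0.2126×R + 0.7152×G + 0.0722×B
L = 0.2126×0.078187 + 0.7152×0.078187 + 0.0722×0.076185
L ≈ 0.078043


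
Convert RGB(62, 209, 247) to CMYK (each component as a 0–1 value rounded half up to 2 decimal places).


R'=62/255≈0.2431, G'=209/255≈0.8196, B'=247/255≈0.9686
K = 1 - max(R',G',B') = 1 - 247/255 = 8/255 = 0.03137… → 0.03
(1-R'-K)/(1-K) simplifies to (max-R)/max with max = 247:
C = (247-62)/247 = 185/247 = 0.74898… → 0.75
M = (247-209)/247 = 38/247 = 0.15384… → 0.15
Y = (247-247)/247 = 0/247 = 0 → 0.00
= CMYK(0.75, 0.15, 0.00, 0.03)


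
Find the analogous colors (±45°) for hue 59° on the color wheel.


Base hue: 59°
Left analog: (59 - 45) mod 360 = 14°
Right analog: (59 + 45) mod 360 = 104°
Analogous hues = 14° and 104°


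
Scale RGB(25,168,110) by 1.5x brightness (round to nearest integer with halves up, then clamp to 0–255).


Multiply each channel by 1.5, round half up, clamp to [0, 255]
R: 25×1.5 = 37.5 → round → 38
G: 168×1.5 = 252
B: 110×1.5 = 165
= RGB(38, 252, 165)


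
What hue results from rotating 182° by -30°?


New hue = (H + rotation) mod 360
New hue = (182 -30) mod 360
= 152 mod 360
= 152°


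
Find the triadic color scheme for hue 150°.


Triadic: equally spaced at 120° intervals
H1 = 150°
H2 = (150 + 120) mod 360 = 270°
H3 = (150 + 240) mod 360 = 30°
Triadic = 150°, 270°, 30°


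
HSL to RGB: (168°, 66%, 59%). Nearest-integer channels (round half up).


H=168°, S=0.66, L=0.59
C = (1-|2L-1|)×S = (1-|0.18|)×0.66 = 0.5412
H' = H/60 = 168/60 ≈ 2.8000; X = C×(1-|H' mod 2 - 1|) = 0.43296
m = L - C/2 = 0.59 - 0.2706 = 0.3194
Sector ⌊H'⌋ = 2 → (R',G',B') = (0.0, 0.5412, 0.43296)
RGB = ((R'+m)×255, (G'+m)×255, (B'+m)×255) = (81.447, 219.453, 191.8518)
Round half up → RGB(81, 219, 192)


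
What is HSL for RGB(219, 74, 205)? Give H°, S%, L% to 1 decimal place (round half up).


Normalize: R'=219/255≈0.8588, G'=74/255≈0.2902, B'=205/255≈0.8039
Max=219/255, Min=74/255, Δ=Max-Min=145/255
L = (Max+Min)/2 = (219+74)/510 = 293/510 = 0.57450… → L = 57.5%
L > 0.5 → S = Δ/(2-Max-Min) = 145/(510-219-74) = 145/217 = 0.66820… → S = 66.8%
(the 1/255 factors cancel in S and H, so raw channel differences can be used)
Max is R' → H = 60 × (((G-B)/Δ) mod 6) = 60 × (((74-205)/145) mod 6)
  (-131)/145 = -0.9034…; negative, so add 6 → 5.0965…
  H = 60 × 5.0965… = 305.793…° → H = 305.8°
= HSL(305.8°, 66.8%, 57.5%)


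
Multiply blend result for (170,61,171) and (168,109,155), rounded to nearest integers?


Multiply: C = A×B/255, rounded to nearest integer
R: 170×168/255 = 28560/255 ≈ 112.000 → 112
G: 61×109/255 = 6649/255 ≈ 26.075 → 26
B: 171×155/255 = 26505/255 ≈ 103.941 → 104
= RGB(112, 26, 104)


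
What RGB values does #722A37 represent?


72 → 114 (R)
2A → 42 (G)
37 → 55 (B)
= RGB(114, 42, 55)


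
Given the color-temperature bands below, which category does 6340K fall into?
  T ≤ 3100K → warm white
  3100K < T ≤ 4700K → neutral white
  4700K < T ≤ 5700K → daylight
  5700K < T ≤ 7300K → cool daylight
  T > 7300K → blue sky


Temperature: 6340K
5700K < 6340K ≤ 7300K → cool daylight
Classification: cool daylight


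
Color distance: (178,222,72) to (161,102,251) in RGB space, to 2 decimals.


d = √[(R₁-R₂)² + (G₁-G₂)² + (B₁-B₂)²]
d = √[(178-161)² + (222-102)² + (72-251)²]
d = √[289 + 14400 + 32041]
d = √46730
d ≈ 216.17


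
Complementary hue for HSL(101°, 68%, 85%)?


Complement = opposite side of color wheel = hue + 180°
H' = (101 + 180) mod 360 = 281°
S and L unchanged.
= HSL(281°, 68%, 85%)


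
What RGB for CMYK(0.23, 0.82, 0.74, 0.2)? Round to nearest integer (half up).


R = 255 × (1-C) × (1-K) = 255 × 0.77 × 0.80 = 157.08 → 157
G = 255 × (1-M) × (1-K) = 255 × 0.18 × 0.80 = 36.72 → 37
B = 255 × (1-Y) × (1-K) = 255 × 0.26 × 0.80 = 53.04 → 53
= RGB(157, 37, 53)


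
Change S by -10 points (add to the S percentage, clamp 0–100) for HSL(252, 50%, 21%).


Original S = 50%
Adjustment = -10 percentage points
New S = 50 + (-10) = 40
Clamp to [0, 100] → 40
= HSL(252°, 40%, 21%)


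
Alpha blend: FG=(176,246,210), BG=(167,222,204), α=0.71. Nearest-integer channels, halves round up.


C = α×F + (1-α)×B, with 1-α = 0.29
R: 0.71×176 + 0.29×167 = 124.96 + 48.43 = 173.39 → 173
G: 0.71×246 + 0.29×222 = 174.66 + 64.38 = 239.04 → 239
B: 0.71×210 + 0.29×204 = 149.10 + 59.16 = 208.26 → 208
= RGB(173, 239, 208)


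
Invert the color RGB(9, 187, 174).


Invert: (255-R, 255-G, 255-B)
R: 255-9 = 246
G: 255-187 = 68
B: 255-174 = 81
= RGB(246, 68, 81)


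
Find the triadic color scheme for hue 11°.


Triadic: equally spaced at 120° intervals
H1 = 11°
H2 = (11 + 120) mod 360 = 131°
H3 = (11 + 240) mod 360 = 251°
Triadic = 11°, 131°, 251°


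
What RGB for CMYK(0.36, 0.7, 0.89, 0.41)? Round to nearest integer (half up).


R = 255 × (1-C) × (1-K) = 255 × 0.64 × 0.59 = 96.288 → 96
G = 255 × (1-M) × (1-K) = 255 × 0.30 × 0.59 = 45.135 → 45
B = 255 × (1-Y) × (1-K) = 255 × 0.11 × 0.59 = 16.5495 → 17
= RGB(96, 45, 17)


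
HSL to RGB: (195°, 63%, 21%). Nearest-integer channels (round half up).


H=195°, S=0.63, L=0.21
C = (1-|2L-1|)×S = (1-|-0.58|)×0.63 = 0.2646
H' = H/60 = 195/60 ≈ 3.2500; X = C×(1-|H' mod 2 - 1|) = 0.19845
m = L - C/2 = 0.21 - 0.1323 = 0.0777
Sector ⌊H'⌋ = 3 → (R',G',B') = (0.0, 0.19845, 0.2646)
RGB = ((R'+m)×255, (G'+m)×255, (B'+m)×255) = (19.8135, 70.41825, 87.2865)
Round half up → RGB(20, 70, 87)


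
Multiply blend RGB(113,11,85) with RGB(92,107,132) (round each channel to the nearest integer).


Multiply: C = A×B/255, rounded to nearest integer
R: 113×92/255 = 10396/255 ≈ 40.769 → 41
G: 11×107/255 = 1177/255 ≈ 4.616 → 5
B: 85×132/255 = 11220/255 ≈ 44.000 → 44
= RGB(41, 5, 44)


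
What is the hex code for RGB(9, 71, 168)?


R = 9 → 09 (hex)
G = 71 → 47 (hex)
B = 168 → A8 (hex)
Hex = #0947A8


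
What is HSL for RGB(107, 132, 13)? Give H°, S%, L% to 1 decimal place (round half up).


Normalize: R'=107/255≈0.4196, G'=132/255≈0.5176, B'=13/255≈0.0510
Max=132/255, Min=13/255, Δ=Max-Min=119/255
L = (Max+Min)/2 = (132+13)/510 = 145/510 = 0.28431… → L = 28.4%
L ≤ 0.5 → S = Δ/(Max+Min) = 119/(132+13) = 119/145 = 0.82068… → S = 82.1%
(the 1/255 factors cancel in S and H, so raw channel differences can be used)
Max is G' → H = 60 × ((B-R)/Δ + 2) = 60 × ((13-107)/119 + 2)
  -94/119 + 2 = -0.7899… + 2 = 1.2100…
  H = 60 × 1.2100… = 72.605…° → H = 72.6°
= HSL(72.6°, 82.1%, 28.4%)


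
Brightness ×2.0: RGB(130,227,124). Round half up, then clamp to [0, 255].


Multiply each channel by 2.0, round half up, clamp to [0, 255]
R: 130×2.0 = 260 → clamp → 255
G: 227×2.0 = 454 → clamp → 255
B: 124×2.0 = 248
= RGB(255, 255, 248)


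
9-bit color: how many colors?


Colors = 2^bits = 2^9
= 512 colors


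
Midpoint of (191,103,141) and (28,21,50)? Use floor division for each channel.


Midpoint: each channel = ⌊(C₁+C₂)/2⌋
R: ⌊(191+28)/2⌋ = 109
G: ⌊(103+21)/2⌋ = 62
B: ⌊(141+50)/2⌋ = 95
= RGB(109, 62, 95)


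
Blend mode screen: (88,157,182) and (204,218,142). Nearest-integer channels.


Screen: C = 255 - (255-A)×(255-B)/255, rounded to nearest integer
R: 255 - (255-88)×(255-204)/255 = 255 - 8517/255 ≈ 255 - 33.400 = 221.600 → 222
G: 255 - (255-157)×(255-218)/255 = 255 - 3626/255 ≈ 255 - 14.220 = 240.780 → 241
B: 255 - (255-182)×(255-142)/255 = 255 - 8249/255 ≈ 255 - 32.349 = 222.651 → 223
= RGB(222, 241, 223)


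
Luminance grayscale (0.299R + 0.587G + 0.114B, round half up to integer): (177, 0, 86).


Gray = 0.299×R + 0.587×G + 0.114×B
Gray = 0.299×177 + 0.587×0 + 0.114×86
Gray = 52.923 + 0.000 + 9.804
Gray = 62.727 → round half up → 63
Gray = 63


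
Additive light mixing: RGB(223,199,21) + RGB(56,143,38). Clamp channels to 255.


Additive: each channel = min(255, C₁+C₂)
R: 223+56 = 279 → 255
G: 199+143 = 342 → 255
B: 21+38 = 59 → 59
= RGB(255, 255, 59)


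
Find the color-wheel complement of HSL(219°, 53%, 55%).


Complement = opposite side of color wheel = hue + 180°
H' = (219 + 180) mod 360 = 39°
S and L unchanged.
= HSL(39°, 53%, 55%)


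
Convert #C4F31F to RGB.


C4 → 196 (R)
F3 → 243 (G)
1F → 31 (B)
= RGB(196, 243, 31)


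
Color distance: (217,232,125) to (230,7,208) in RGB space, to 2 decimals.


d = √[(R₁-R₂)² + (G₁-G₂)² + (B₁-B₂)²]
d = √[(217-230)² + (232-7)² + (125-208)²]
d = √[169 + 50625 + 6889]
d = √57683
d ≈ 240.17


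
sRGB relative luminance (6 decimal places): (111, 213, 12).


Linearize each channel (sRGB transfer function): c = v/255; c_lin = c/12.92 if c ≤ 0.04045, else ((c+0.055)/1.055)^2.4
  R: 111/255 ≈ 0.435294 > 0.04045 → ((0.435294+0.055)/1.055)^2.4 ≈ 0.158961
  G: 213/255 ≈ 0.835294 > 0.04045 → ((0.835294+0.055)/1.055)^2.4 ≈ 0.665387
  B: 12/255 ≈ 0.047059 > 0.04045 → ((0.047059+0.055)/1.055)^2.4 ≈ 0.003677
R_lin = 0.158961, G_lin = 0.665387, B_lin = 0.003677
L = 0.2126×R + 0.7152×G + 0.0722×B
L = 0.2126×0.158961 + 0.7152×0.665387 + 0.0722×0.003677
L ≈ 0.509946


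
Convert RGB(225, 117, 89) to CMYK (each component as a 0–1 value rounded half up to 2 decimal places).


R'=225/255≈0.8824, G'=117/255≈0.4588, B'=89/255≈0.3490
K = 1 - max(R',G',B') = 1 - 225/255 = 30/255 = 0.11764… → 0.12
(1-R'-K)/(1-K) simplifies to (max-R)/max with max = 225:
C = (225-225)/225 = 0/225 = 0 → 0.00
M = (225-117)/225 = 108/225 = 0.48 → 0.48
Y = (225-89)/225 = 136/225 = 0.60444… → 0.60
= CMYK(0.00, 0.48, 0.60, 0.12)


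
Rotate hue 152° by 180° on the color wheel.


New hue = (H + rotation) mod 360
New hue = (152 + 180) mod 360
= 332 mod 360
= 332°


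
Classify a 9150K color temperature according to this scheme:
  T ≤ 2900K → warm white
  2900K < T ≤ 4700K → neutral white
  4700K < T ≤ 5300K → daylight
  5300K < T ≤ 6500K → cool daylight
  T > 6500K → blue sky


Temperature: 9150K
9150K > 6500K → blue sky
Classification: blue sky


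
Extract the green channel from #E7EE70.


Color: #E7EE70
R = E7 = 231
G = EE = 238
B = 70 = 112
Green = 238


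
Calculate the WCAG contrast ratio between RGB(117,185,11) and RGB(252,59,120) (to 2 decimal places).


Linearize each sRGB channel c=v/255: c/12.92 if c ≤ 0.04045 else ((c+0.055)/1.055)^2.4
L = 0.2126×R_lin + 0.7152×G_lin + 0.0722×B_lin
Color 1 (117,185,11):
  R=117: 117/255≈0.4588 > 0.04045 → ((0.4588+0.055)/1.055)^2.4 ≈ 0.17789
  G=185: 185/255≈0.7255 > 0.04045 → ((0.7255+0.055)/1.055)^2.4 ≈ 0.48515
  B=11: 11/255≈0.0431 > 0.04045 → ((0.0431+0.055)/1.055)^2.4 ≈ 0.00335
  L1 = 0.2126×0.17789 + 0.7152×0.48515 + 0.0722×0.00335 ≈ 0.38504
Color 2 (252,59,120):
  R=252: 252/255≈0.9882 > 0.04045 → ((0.9882+0.055)/1.055)^2.4 ≈ 0.97345
  G=59: 59/255≈0.2314 > 0.04045 → ((0.2314+0.055)/1.055)^2.4 ≈ 0.04374
  B=120: 120/255≈0.4706 > 0.04045 → ((0.4706+0.055)/1.055)^2.4 ≈ 0.18782
  L2 = 0.2126×0.97345 + 0.7152×0.04374 + 0.0722×0.18782 ≈ 0.25179
Lighter = 0.38504, Darker = 0.25179
Ratio = (L_lighter + 0.05) / (L_darker + 0.05)
Ratio = (0.38504 + 0.05) / (0.25179 + 0.05) = 0.43504 / 0.30179 ≈ 1.4415
Ratio ≈ 1.44:1


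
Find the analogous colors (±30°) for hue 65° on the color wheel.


Base hue: 65°
Left analog: (65 - 30) mod 360 = 35°
Right analog: (65 + 30) mod 360 = 95°
Analogous hues = 35° and 95°


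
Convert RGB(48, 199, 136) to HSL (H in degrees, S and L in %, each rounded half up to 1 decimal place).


Normalize: R'=48/255≈0.1882, G'=199/255≈0.7804, B'=136/255≈0.5333
Max=199/255, Min=48/255, Δ=Max-Min=151/255
L = (Max+Min)/2 = (199+48)/510 = 247/510 = 0.48431… → L = 48.4%
L ≤ 0.5 → S = Δ/(Max+Min) = 151/(199+48) = 151/247 = 0.61133… → S = 61.1%
(the 1/255 factors cancel in S and H, so raw channel differences can be used)
Max is G' → H = 60 × ((B-R)/Δ + 2) = 60 × ((136-48)/151 + 2)
  88/151 + 2 = 0.5827… + 2 = 2.5827…
  H = 60 × 2.5827… = 154.966…° → H = 155.0°
= HSL(155.0°, 61.1%, 48.4%)


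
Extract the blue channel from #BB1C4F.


Color: #BB1C4F
R = BB = 187
G = 1C = 28
B = 4F = 79
Blue = 79


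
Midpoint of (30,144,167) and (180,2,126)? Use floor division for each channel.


Midpoint: each channel = ⌊(C₁+C₂)/2⌋
R: ⌊(30+180)/2⌋ = 105
G: ⌊(144+2)/2⌋ = 73
B: ⌊(167+126)/2⌋ = 146
= RGB(105, 73, 146)


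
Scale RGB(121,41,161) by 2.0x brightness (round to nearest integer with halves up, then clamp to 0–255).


Multiply each channel by 2.0, round half up, clamp to [0, 255]
R: 121×2.0 = 242
G: 41×2.0 = 82
B: 161×2.0 = 322 → clamp → 255
= RGB(242, 82, 255)


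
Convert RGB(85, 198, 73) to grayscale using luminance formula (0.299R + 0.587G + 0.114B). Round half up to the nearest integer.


Gray = 0.299×R + 0.587×G + 0.114×B
Gray = 0.299×85 + 0.587×198 + 0.114×73
Gray = 25.415 + 116.226 + 8.322
Gray = 149.963 → round half up → 150
Gray = 150


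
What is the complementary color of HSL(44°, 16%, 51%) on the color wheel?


Complement = opposite side of color wheel = hue + 180°
H' = (44 + 180) mod 360 = 224°
S and L unchanged.
= HSL(224°, 16%, 51%)


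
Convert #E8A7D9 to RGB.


E8 → 232 (R)
A7 → 167 (G)
D9 → 217 (B)
= RGB(232, 167, 217)


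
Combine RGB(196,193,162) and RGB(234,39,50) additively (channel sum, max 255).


Additive: each channel = min(255, C₁+C₂)
R: 196+234 = 430 → 255
G: 193+39 = 232 → 232
B: 162+50 = 212 → 212
= RGB(255, 232, 212)


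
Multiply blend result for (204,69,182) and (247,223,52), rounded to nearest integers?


Multiply: C = A×B/255, rounded to nearest integer
R: 204×247/255 = 50388/255 ≈ 197.600 → 198
G: 69×223/255 = 15387/255 ≈ 60.341 → 60
B: 182×52/255 = 9464/255 ≈ 37.114 → 37
= RGB(198, 60, 37)


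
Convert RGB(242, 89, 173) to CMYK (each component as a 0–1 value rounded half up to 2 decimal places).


R'=242/255≈0.9490, G'=89/255≈0.3490, B'=173/255≈0.6784
K = 1 - max(R',G',B') = 1 - 242/255 = 13/255 = 0.05098… → 0.05
(1-R'-K)/(1-K) simplifies to (max-R)/max with max = 242:
C = (242-242)/242 = 0/242 = 0 → 0.00
M = (242-89)/242 = 153/242 = 0.63223… → 0.63
Y = (242-173)/242 = 69/242 = 0.28512… → 0.29
= CMYK(0.00, 0.63, 0.29, 0.05)


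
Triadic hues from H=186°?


Triadic: equally spaced at 120° intervals
H1 = 186°
H2 = (186 + 120) mod 360 = 306°
H3 = (186 + 240) mod 360 = 66°
Triadic = 186°, 306°, 66°


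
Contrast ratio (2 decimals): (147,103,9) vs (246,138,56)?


Linearize each sRGB channel c=v/255: c/12.92 if c ≤ 0.04045 else ((c+0.055)/1.055)^2.4
L = 0.2126×R_lin + 0.7152×G_lin + 0.0722×B_lin
Color 1 (147,103,9):
  R=147: 147/255≈0.5765 > 0.04045 → ((0.5765+0.055)/1.055)^2.4 ≈ 0.29177
  G=103: 103/255≈0.4039 > 0.04045 → ((0.4039+0.055)/1.055)^2.4 ≈ 0.13563
  B=9: 9/255≈0.0353 ≤ 0.04045 → 0.0353/12.92 ≈ 0.00273
  L1 = 0.2126×0.29177 + 0.7152×0.13563 + 0.0722×0.00273 ≈ 0.15923
Color 2 (246,138,56):
  R=246: 246/255≈0.9647 > 0.04045 → ((0.9647+0.055)/1.055)^2.4 ≈ 0.92158
  G=138: 138/255≈0.5412 > 0.04045 → ((0.5412+0.055)/1.055)^2.4 ≈ 0.25415
  B=56: 56/255≈0.2196 > 0.04045 → ((0.2196+0.055)/1.055)^2.4 ≈ 0.03955
  L2 = 0.2126×0.92158 + 0.7152×0.25415 + 0.0722×0.03955 ≈ 0.38055
Lighter = 0.38055, Darker = 0.15923
Ratio = (L_lighter + 0.05) / (L_darker + 0.05)
Ratio = (0.38055 + 0.05) / (0.15923 + 0.05) = 0.43055 / 0.20923 ≈ 2.0578
Ratio ≈ 2.06:1


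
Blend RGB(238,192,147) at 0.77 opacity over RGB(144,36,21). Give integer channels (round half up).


C = α×F + (1-α)×B, with 1-α = 0.23
R: 0.77×238 + 0.23×144 = 183.26 + 33.12 = 216.38 → 216
G: 0.77×192 + 0.23×36 = 147.84 + 8.28 = 156.12 → 156
B: 0.77×147 + 0.23×21 = 113.19 + 4.83 = 118.02 → 118
= RGB(216, 156, 118)


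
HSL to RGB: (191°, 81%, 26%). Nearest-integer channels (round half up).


H=191°, S=0.81, L=0.26
C = (1-|2L-1|)×S = (1-|-0.48|)×0.81 = 0.4212
H' = H/60 = 191/60 ≈ 3.1833; X = C×(1-|H' mod 2 - 1|) = 0.34398
m = L - C/2 = 0.26 - 0.2106 = 0.0494
Sector ⌊H'⌋ = 3 → (R',G',B') = (0.0, 0.34398, 0.4212)
RGB = ((R'+m)×255, (G'+m)×255, (B'+m)×255) = (12.597, 100.3119, 120.003)
Round half up → RGB(13, 100, 120)


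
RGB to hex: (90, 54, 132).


R = 90 → 5A (hex)
G = 54 → 36 (hex)
B = 132 → 84 (hex)
Hex = #5A3684


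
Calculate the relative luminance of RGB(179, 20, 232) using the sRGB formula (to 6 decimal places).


Linearize each channel (sRGB transfer function): c = v/255; c_lin = c/12.92 if c ≤ 0.04045, else ((c+0.055)/1.055)^2.4
  R: 179/255 ≈ 0.701961 > 0.04045 → ((0.701961+0.055)/1.055)^2.4 ≈ 0.450786
  G: 20/255 ≈ 0.078431 > 0.04045 → ((0.078431+0.055)/1.055)^2.4 ≈ 0.006995
  B: 232/255 ≈ 0.909804 > 0.04045 → ((0.909804+0.055)/1.055)^2.4 ≈ 0.806952
R_lin = 0.450786, G_lin = 0.006995, B_lin = 0.806952
L = 0.2126×R + 0.7152×G + 0.0722×B
L = 0.2126×0.450786 + 0.7152×0.006995 + 0.0722×0.806952
L ≈ 0.159102


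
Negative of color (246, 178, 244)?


Invert: (255-R, 255-G, 255-B)
R: 255-246 = 9
G: 255-178 = 77
B: 255-244 = 11
= RGB(9, 77, 11)


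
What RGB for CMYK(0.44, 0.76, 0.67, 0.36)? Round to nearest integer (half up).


R = 255 × (1-C) × (1-K) = 255 × 0.56 × 0.64 = 91.392 → 91
G = 255 × (1-M) × (1-K) = 255 × 0.24 × 0.64 = 39.168 → 39
B = 255 × (1-Y) × (1-K) = 255 × 0.33 × 0.64 = 53.856 → 54
= RGB(91, 39, 54)


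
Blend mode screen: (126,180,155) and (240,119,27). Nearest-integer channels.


Screen: C = 255 - (255-A)×(255-B)/255, rounded to nearest integer
R: 255 - (255-126)×(255-240)/255 = 255 - 1935/255 ≈ 255 - 7.588 = 247.412 → 247
G: 255 - (255-180)×(255-119)/255 = 255 - 10200/255 ≈ 255 - 40.000 = 215.000 → 215
B: 255 - (255-155)×(255-27)/255 = 255 - 22800/255 ≈ 255 - 89.412 = 165.588 → 166
= RGB(247, 215, 166)


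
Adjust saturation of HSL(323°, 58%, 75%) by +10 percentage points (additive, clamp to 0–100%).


Original S = 58%
Adjustment = +10 percentage points
New S = 58 + (10) = 68
Clamp to [0, 100] → 68
= HSL(323°, 68%, 75%)


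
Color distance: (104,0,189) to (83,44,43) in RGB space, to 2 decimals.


d = √[(R₁-R₂)² + (G₁-G₂)² + (B₁-B₂)²]
d = √[(104-83)² + (0-44)² + (189-43)²]
d = √[441 + 1936 + 21316]
d = √23693
d ≈ 153.93


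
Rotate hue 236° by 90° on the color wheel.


New hue = (H + rotation) mod 360
New hue = (236 + 90) mod 360
= 326 mod 360
= 326°


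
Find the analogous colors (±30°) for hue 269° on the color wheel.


Base hue: 269°
Left analog: (269 - 30) mod 360 = 239°
Right analog: (269 + 30) mod 360 = 299°
Analogous hues = 239° and 299°


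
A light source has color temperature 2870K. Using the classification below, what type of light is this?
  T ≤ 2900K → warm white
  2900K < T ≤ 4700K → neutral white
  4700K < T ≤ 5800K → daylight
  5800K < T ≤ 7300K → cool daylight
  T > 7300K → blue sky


Temperature: 2870K
2870K ≤ 2900K → warm white
Classification: warm white


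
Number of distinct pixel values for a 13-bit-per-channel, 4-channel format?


Total bits = 13 bits/channel × 4 channels = 52 bits
Distinct pixel values = 2^52
= 4,503,599,627,370,496 pixel values


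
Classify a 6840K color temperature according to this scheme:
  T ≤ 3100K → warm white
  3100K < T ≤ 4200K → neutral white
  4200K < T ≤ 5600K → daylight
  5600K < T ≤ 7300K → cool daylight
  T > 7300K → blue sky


Temperature: 6840K
5600K < 6840K ≤ 7300K → cool daylight
Classification: cool daylight


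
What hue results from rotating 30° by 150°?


New hue = (H + rotation) mod 360
New hue = (30 + 150) mod 360
= 180 mod 360
= 180°


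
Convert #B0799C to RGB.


B0 → 176 (R)
79 → 121 (G)
9C → 156 (B)
= RGB(176, 121, 156)


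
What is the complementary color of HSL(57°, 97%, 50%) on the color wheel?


Complement = opposite side of color wheel = hue + 180°
H' = (57 + 180) mod 360 = 237°
S and L unchanged.
= HSL(237°, 97%, 50%)


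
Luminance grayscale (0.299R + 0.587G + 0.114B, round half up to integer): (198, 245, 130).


Gray = 0.299×R + 0.587×G + 0.114×B
Gray = 0.299×198 + 0.587×245 + 0.114×130
Gray = 59.202 + 143.815 + 14.820
Gray = 217.837 → round half up → 218
Gray = 218


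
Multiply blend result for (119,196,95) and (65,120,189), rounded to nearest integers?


Multiply: C = A×B/255, rounded to nearest integer
R: 119×65/255 = 7735/255 ≈ 30.333 → 30
G: 196×120/255 = 23520/255 ≈ 92.235 → 92
B: 95×189/255 = 17955/255 ≈ 70.412 → 70
= RGB(30, 92, 70)


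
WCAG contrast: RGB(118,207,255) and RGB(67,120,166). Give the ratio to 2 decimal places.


Linearize each sRGB channel c=v/255: c/12.92 if c ≤ 0.04045 else ((c+0.055)/1.055)^2.4
L = 0.2126×R_lin + 0.7152×G_lin + 0.0722×B_lin
Color 1 (118,207,255):
  R=118: 118/255≈0.4627 > 0.04045 → ((0.4627+0.055)/1.055)^2.4 ≈ 0.18116
  G=207: 207/255≈0.8118 > 0.04045 → ((0.8118+0.055)/1.055)^2.4 ≈ 0.62396
  B=255: 255/255≈1.0000 > 0.04045 → ((1.0000+0.055)/1.055)^2.4 ≈ 1.00000
  L1 = 0.2126×0.18116 + 0.7152×0.62396 + 0.0722×1.00000 ≈ 0.55697
Color 2 (67,120,166):
  R=67: 67/255≈0.2627 > 0.04045 → ((0.2627+0.055)/1.055)^2.4 ≈ 0.05613
  G=120: 120/255≈0.4706 > 0.04045 → ((0.4706+0.055)/1.055)^2.4 ≈ 0.18782
  B=166: 166/255≈0.6510 > 0.04045 → ((0.6510+0.055)/1.055)^2.4 ≈ 0.38133
  L2 = 0.2126×0.05613 + 0.7152×0.18782 + 0.0722×0.38133 ≈ 0.17379
Lighter = 0.55697, Darker = 0.17379
Ratio = (L_lighter + 0.05) / (L_darker + 0.05)
Ratio = (0.55697 + 0.05) / (0.17379 + 0.05) = 0.60697 / 0.22379 ≈ 2.7122
Ratio ≈ 2.71:1


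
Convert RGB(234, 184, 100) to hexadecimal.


R = 234 → EA (hex)
G = 184 → B8 (hex)
B = 100 → 64 (hex)
Hex = #EAB864


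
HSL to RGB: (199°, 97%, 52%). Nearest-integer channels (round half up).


H=199°, S=0.97, L=0.52
C = (1-|2L-1|)×S = (1-|0.04|)×0.97 = 0.9312
H' = H/60 = 199/60 ≈ 3.3167; X = C×(1-|H' mod 2 - 1|) = 0.63632
m = L - C/2 = 0.52 - 0.4656 = 0.0544
Sector ⌊H'⌋ = 3 → (R',G',B') = (0.0, 0.63632, 0.9312)
RGB = ((R'+m)×255, (G'+m)×255, (B'+m)×255) = (13.872, 176.1336, 251.328)
Round half up → RGB(14, 176, 251)


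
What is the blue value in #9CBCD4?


Color: #9CBCD4
R = 9C = 156
G = BC = 188
B = D4 = 212
Blue = 212


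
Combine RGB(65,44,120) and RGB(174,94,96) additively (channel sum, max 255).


Additive: each channel = min(255, C₁+C₂)
R: 65+174 = 239 → 239
G: 44+94 = 138 → 138
B: 120+96 = 216 → 216
= RGB(239, 138, 216)


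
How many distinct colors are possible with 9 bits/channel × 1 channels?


Total bits = 9 bits/channel × 1 channels = 9 bits
Distinct colors = 2^9
= 512 colors


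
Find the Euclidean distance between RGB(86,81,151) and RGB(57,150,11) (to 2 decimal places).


d = √[(R₁-R₂)² + (G₁-G₂)² + (B₁-B₂)²]
d = √[(86-57)² + (81-150)² + (151-11)²]
d = √[841 + 4761 + 19600]
d = √25202
d ≈ 158.75


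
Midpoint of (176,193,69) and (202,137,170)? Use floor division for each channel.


Midpoint: each channel = ⌊(C₁+C₂)/2⌋
R: ⌊(176+202)/2⌋ = 189
G: ⌊(193+137)/2⌋ = 165
B: ⌊(69+170)/2⌋ = 119
= RGB(189, 165, 119)


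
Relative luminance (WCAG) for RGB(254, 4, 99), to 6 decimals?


Linearize each channel (sRGB transfer function): c = v/255; c_lin = c/12.92 if c ≤ 0.04045, else ((c+0.055)/1.055)^2.4
  R: 254/255 ≈ 0.996078 > 0.04045 → ((0.996078+0.055)/1.055)^2.4 ≈ 0.991102
  G: 4/255 ≈ 0.015686 ≤ 0.04045 → 0.015686/12.92 ≈ 0.001214
  B: 99/255 ≈ 0.388235 > 0.04045 → ((0.388235+0.055)/1.055)^2.4 ≈ 0.124772
R_lin = 0.991102, G_lin = 0.001214, B_lin = 0.124772
L = 0.2126×R + 0.7152×G + 0.0722×B
L = 0.2126×0.991102 + 0.7152×0.001214 + 0.0722×0.124772
L ≈ 0.220585


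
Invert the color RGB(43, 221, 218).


Invert: (255-R, 255-G, 255-B)
R: 255-43 = 212
G: 255-221 = 34
B: 255-218 = 37
= RGB(212, 34, 37)


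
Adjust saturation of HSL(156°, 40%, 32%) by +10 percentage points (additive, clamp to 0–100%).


Original S = 40%
Adjustment = +10 percentage points
New S = 40 + (10) = 50
Clamp to [0, 100] → 50
= HSL(156°, 50%, 32%)


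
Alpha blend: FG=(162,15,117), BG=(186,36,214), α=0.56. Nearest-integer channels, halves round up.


C = α×F + (1-α)×B, with 1-α = 0.44
R: 0.56×162 + 0.44×186 = 90.72 + 81.84 = 172.56 → 173
G: 0.56×15 + 0.44×36 = 8.40 + 15.84 = 24.24 → 24
B: 0.56×117 + 0.44×214 = 65.52 + 94.16 = 159.68 → 160
= RGB(173, 24, 160)


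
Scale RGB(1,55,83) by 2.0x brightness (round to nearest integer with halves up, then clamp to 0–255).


Multiply each channel by 2.0, round half up, clamp to [0, 255]
R: 1×2.0 = 2
G: 55×2.0 = 110
B: 83×2.0 = 166
= RGB(2, 110, 166)


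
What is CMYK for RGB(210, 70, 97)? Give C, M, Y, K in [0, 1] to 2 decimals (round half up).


R'=210/255≈0.8235, G'=70/255≈0.2745, B'=97/255≈0.3804
K = 1 - max(R',G',B') = 1 - 210/255 = 45/255 = 0.17647… → 0.18
(1-R'-K)/(1-K) simplifies to (max-R)/max with max = 210:
C = (210-210)/210 = 0/210 = 0 → 0.00
M = (210-70)/210 = 140/210 = 0.66666… → 0.67
Y = (210-97)/210 = 113/210 = 0.53809… → 0.54
= CMYK(0.00, 0.67, 0.54, 0.18)


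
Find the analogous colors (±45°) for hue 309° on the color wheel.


Base hue: 309°
Left analog: (309 - 45) mod 360 = 264°
Right analog: (309 + 45) mod 360 = 354°
Analogous hues = 264° and 354°


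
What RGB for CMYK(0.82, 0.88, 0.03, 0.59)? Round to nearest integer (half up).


R = 255 × (1-C) × (1-K) = 255 × 0.18 × 0.41 = 18.819 → 19
G = 255 × (1-M) × (1-K) = 255 × 0.12 × 0.41 = 12.546 → 13
B = 255 × (1-Y) × (1-K) = 255 × 0.97 × 0.41 = 101.4135 → 101
= RGB(19, 13, 101)


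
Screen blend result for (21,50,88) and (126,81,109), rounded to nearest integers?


Screen: C = 255 - (255-A)×(255-B)/255, rounded to nearest integer
R: 255 - (255-21)×(255-126)/255 = 255 - 30186/255 ≈ 255 - 118.376 = 136.624 → 137
G: 255 - (255-50)×(255-81)/255 = 255 - 35670/255 ≈ 255 - 139.882 = 115.118 → 115
B: 255 - (255-88)×(255-109)/255 = 255 - 24382/255 ≈ 255 - 95.616 = 159.384 → 159
= RGB(137, 115, 159)


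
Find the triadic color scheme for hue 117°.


Triadic: equally spaced at 120° intervals
H1 = 117°
H2 = (117 + 120) mod 360 = 237°
H3 = (117 + 240) mod 360 = 357°
Triadic = 117°, 237°, 357°


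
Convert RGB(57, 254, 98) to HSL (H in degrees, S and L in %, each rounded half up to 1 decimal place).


Normalize: R'=57/255≈0.2235, G'=254/255≈0.9961, B'=98/255≈0.3843
Max=254/255, Min=57/255, Δ=Max-Min=197/255
L = (Max+Min)/2 = (254+57)/510 = 311/510 = 0.60980… → L = 61.0%
L > 0.5 → S = Δ/(2-Max-Min) = 197/(510-254-57) = 197/199 = 0.98994… → S = 99.0%
(the 1/255 factors cancel in S and H, so raw channel differences can be used)
Max is G' → H = 60 × ((B-R)/Δ + 2) = 60 × ((98-57)/197 + 2)
  41/197 + 2 = 0.2081… + 2 = 2.2081…
  H = 60 × 2.2081… = 132.487…° → H = 132.5°
= HSL(132.5°, 99.0%, 61.0%)


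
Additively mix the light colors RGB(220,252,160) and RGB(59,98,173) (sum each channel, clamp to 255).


Additive: each channel = min(255, C₁+C₂)
R: 220+59 = 279 → 255
G: 252+98 = 350 → 255
B: 160+173 = 333 → 255
= RGB(255, 255, 255)


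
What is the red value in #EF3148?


Color: #EF3148
R = EF = 239
G = 31 = 49
B = 48 = 72
Red = 239


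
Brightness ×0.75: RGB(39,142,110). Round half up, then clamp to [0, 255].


Multiply each channel by 0.75, round half up, clamp to [0, 255]
R: 39×0.75 = 29.25 → round → 29
G: 142×0.75 = 106.5 → round → 107
B: 110×0.75 = 82.5 → round → 83
= RGB(29, 107, 83)


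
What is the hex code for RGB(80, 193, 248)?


R = 80 → 50 (hex)
G = 193 → C1 (hex)
B = 248 → F8 (hex)
Hex = #50C1F8


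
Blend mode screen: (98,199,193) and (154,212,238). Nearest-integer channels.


Screen: C = 255 - (255-A)×(255-B)/255, rounded to nearest integer
R: 255 - (255-98)×(255-154)/255 = 255 - 15857/255 ≈ 255 - 62.184 = 192.816 → 193
G: 255 - (255-199)×(255-212)/255 = 255 - 2408/255 ≈ 255 - 9.443 = 245.557 → 246
B: 255 - (255-193)×(255-238)/255 = 255 - 1054/255 ≈ 255 - 4.133 = 250.867 → 251
= RGB(193, 246, 251)


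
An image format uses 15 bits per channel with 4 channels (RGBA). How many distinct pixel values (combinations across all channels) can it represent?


Total bits = 15 bits/channel × 4 channels = 60 bits
Distinct pixel values = 2^60
= 1,152,921,504,606,846,976 pixel values


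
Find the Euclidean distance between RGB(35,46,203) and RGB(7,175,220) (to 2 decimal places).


d = √[(R₁-R₂)² + (G₁-G₂)² + (B₁-B₂)²]
d = √[(35-7)² + (46-175)² + (203-220)²]
d = √[784 + 16641 + 289]
d = √17714
d ≈ 133.09


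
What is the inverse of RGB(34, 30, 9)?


Invert: (255-R, 255-G, 255-B)
R: 255-34 = 221
G: 255-30 = 225
B: 255-9 = 246
= RGB(221, 225, 246)


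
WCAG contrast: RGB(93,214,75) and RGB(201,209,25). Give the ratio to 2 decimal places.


Linearize each sRGB channel c=v/255: c/12.92 if c ≤ 0.04045 else ((c+0.055)/1.055)^2.4
L = 0.2126×R_lin + 0.7152×G_lin + 0.0722×B_lin
Color 1 (93,214,75):
  R=93: 93/255≈0.3647 > 0.04045 → ((0.3647+0.055)/1.055)^2.4 ≈ 0.10946
  G=214: 214/255≈0.8392 > 0.04045 → ((0.8392+0.055)/1.055)^2.4 ≈ 0.67244
  B=75: 75/255≈0.2941 > 0.04045 → ((0.2941+0.055)/1.055)^2.4 ≈ 0.07036
  L1 = 0.2126×0.10946 + 0.7152×0.67244 + 0.0722×0.07036 ≈ 0.50928
Color 2 (201,209,25):
  R=201: 201/255≈0.7882 > 0.04045 → ((0.7882+0.055)/1.055)^2.4 ≈ 0.58408
  G=209: 209/255≈0.8196 > 0.04045 → ((0.8196+0.055)/1.055)^2.4 ≈ 0.63760
  B=25: 25/255≈0.0980 > 0.04045 → ((0.0980+0.055)/1.055)^2.4 ≈ 0.00972
  L2 = 0.2126×0.58408 + 0.7152×0.63760 + 0.0722×0.00972 ≈ 0.58089
Lighter = 0.58089, Darker = 0.50928
Ratio = (L_lighter + 0.05) / (L_darker + 0.05)
Ratio = (0.58089 + 0.05) / (0.50928 + 0.05) = 0.63089 / 0.55928 ≈ 1.1280
Ratio ≈ 1.13:1


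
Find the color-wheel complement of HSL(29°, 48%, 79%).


Complement = opposite side of color wheel = hue + 180°
H' = (29 + 180) mod 360 = 209°
S and L unchanged.
= HSL(209°, 48%, 79%)
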